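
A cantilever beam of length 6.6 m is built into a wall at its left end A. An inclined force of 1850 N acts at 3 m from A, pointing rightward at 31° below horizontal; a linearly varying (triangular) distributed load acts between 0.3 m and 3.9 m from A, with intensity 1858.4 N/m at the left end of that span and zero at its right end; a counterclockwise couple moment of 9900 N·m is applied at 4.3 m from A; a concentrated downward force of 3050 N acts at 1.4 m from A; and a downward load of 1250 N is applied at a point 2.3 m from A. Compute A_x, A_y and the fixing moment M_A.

Resultant of the triangular load: ½ × 1858.4 × 3.6 = 3345.12 N, acting at 1.5 m from A (one-third of the span from the peak).
ΣF_x = 0: A_x + 1850·cos31° = 0 → A_x = -1586 N.
ΣF_y = 0: A_y − 1850·sin31° − ½·1858.4·3.6 − 3050 − 1250 = 0 → A_y = 8598 N.
ΣM about A: M_A − 1850·sin31°·3 − (½·1858.4·3.6)·1.5 + 9900 − 3050·1.4 − 1250·2.3 = 0 → M_A = 5121 N·m.

A_x = -1586 N, A_y = 8598 N, M_A = 5121 N·m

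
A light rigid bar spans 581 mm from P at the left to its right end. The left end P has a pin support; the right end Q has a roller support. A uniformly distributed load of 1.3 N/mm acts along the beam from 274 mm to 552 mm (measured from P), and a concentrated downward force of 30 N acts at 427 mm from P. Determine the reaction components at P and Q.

Resultant of the distributed load: 1.3 × 278 = 361.4 N at 413 mm from P.
Taking moments about P: Q_y·581 − (1.3·278)·413 − 30·427 = 0 → Q_y = 162068.2/581 = 278.947 ≈ 278.9 N.
ΣF_y = 0: P_y + 278.947 − 1.3·278 − 30 = 0 → P_y = 112.5 N.
ΣF_x = 0: no horizontal applied forces, so P_x = 0.

P_x = 0, P_y = 112.5 N, Q_y = 278.9 N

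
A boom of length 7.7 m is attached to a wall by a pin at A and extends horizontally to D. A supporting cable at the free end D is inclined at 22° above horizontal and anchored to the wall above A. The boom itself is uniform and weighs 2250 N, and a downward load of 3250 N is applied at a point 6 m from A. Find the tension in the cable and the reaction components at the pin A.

T = 9763 N, A_x = 9053 N, A_y = 1843 N

ΣM about A: T·sin22°·7.7 − 2250·3.85 − 3250·6 = 0 → T = 28162.5/(7.7·0.374607) = 9763.48 ≈ 9763 N.
ΣF_x = 0: A_x − T·cos22° = 0 → A_x = 9763.48 × 0.927184 = 9053 N.
ΣF_y = 0: A_y + T·sin22° − 2250 − 3250 = 0 → A_y = 5500 − 9763.48 × 0.374607 = 1843 N.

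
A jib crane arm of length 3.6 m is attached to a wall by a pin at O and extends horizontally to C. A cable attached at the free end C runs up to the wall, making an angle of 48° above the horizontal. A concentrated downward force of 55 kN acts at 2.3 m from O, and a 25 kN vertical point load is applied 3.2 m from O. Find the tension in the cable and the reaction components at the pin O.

ΣM about O: T·sin48°·3.6 − 55·2.3 − 25·3.2 = 0 → T = 206.5/(3.6·0.743145) = 77.187 ≈ 77.19 kN.
ΣF_x = 0: O_x − T·cos48° = 0 → O_x = 77.187 × 0.669131 = 51.65 kN.
ΣF_y = 0: O_y + T·sin48° − 55 − 25 = 0 → O_y = 80 − 77.187 × 0.743145 = 22.64 kN.

T = 77.19 kN, O_x = 51.65 kN, O_y = 22.64 kN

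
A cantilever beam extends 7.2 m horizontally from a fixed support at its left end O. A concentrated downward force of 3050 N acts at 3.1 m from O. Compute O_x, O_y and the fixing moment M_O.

ΣF_x = 0: O_x = 0.
ΣF_y = 0: O_y − 3050 = 0 → O_y = 3050 N.
ΣM about O: M_O − 3050·3.1 = 0 → M_O = 9455 N·m.

O_x = 0, O_y = 3050 N, M_O = 9455 N·m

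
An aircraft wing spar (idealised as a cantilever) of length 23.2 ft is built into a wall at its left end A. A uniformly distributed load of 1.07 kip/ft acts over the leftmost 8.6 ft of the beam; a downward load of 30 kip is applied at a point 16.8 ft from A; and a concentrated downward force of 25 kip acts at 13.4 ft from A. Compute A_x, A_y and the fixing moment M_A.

A_x = 0, A_y = 64.20 kip, M_A = 878.6 kip·ft

Resultant of the distributed load: 1.07 × 8.6 = 9.202 kip at 4.3 ft from A.
ΣF_x = 0: A_x = 0.
ΣF_y = 0: A_y − 1.07·8.6 − 30 − 25 = 0 → A_y = 64.20 kip.
ΣM about A: M_A − (1.07·8.6)·4.3 − 30·16.8 − 25·13.4 = 0 → M_A = 878.6 kip·ft.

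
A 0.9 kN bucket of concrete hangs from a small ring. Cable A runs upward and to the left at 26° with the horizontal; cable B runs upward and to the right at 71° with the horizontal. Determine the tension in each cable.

T_A = 0.2952 kN, T_B = 0.8150 kN

ΣF_x = 0: −T_A·cos26° + T_B·cos71° = 0 → T_B = 2.76069·T_A.
ΣF_y = 0: T_A·sin26° + T_B·sin71° = 0.9.
Substitute: T_A·(0.438371 + 2.76069·0.945519) = 0.9 → T_A = 0.295212 ≈ 0.2952 kN.
Then T_B = 2.76069 × 0.295212 = 0.8150 kN.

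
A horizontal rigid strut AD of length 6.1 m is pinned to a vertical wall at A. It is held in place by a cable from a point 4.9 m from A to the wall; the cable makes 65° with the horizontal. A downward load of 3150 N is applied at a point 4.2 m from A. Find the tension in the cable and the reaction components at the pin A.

T = 2979 N, A_x = 1259 N, A_y = 450.0 N

ΣM about A: T·sin65°·4.9 − 3150·4.2 = 0 → T = 13230/(4.9·0.906308) = 2979.12 ≈ 2979 N.
ΣF_x = 0: A_x − T·cos65° = 0 → A_x = 2979.12 × 0.422618 = 1259 N.
ΣF_y = 0: A_y + T·sin65° − 3150 = 0 → A_y = 3150 − 2979.12 × 0.906308 = 450.0 N.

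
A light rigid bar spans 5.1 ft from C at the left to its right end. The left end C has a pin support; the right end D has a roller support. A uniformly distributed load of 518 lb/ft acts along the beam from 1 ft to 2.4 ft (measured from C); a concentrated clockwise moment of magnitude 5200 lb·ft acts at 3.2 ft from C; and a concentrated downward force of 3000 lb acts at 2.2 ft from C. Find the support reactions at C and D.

Resultant of the distributed load: 518 × 1.4 = 725.2 lb at 1.7 ft from C.
ΣM about C: D_y·5.1 − (518·1.4)·1.7 − 5200 − 3000·2.2 = 0 → D_y = 13032.84/5.1 = 2555.46 ≈ 2555 lb.
ΣF_y = 0: C_y + 2555.46 − 518·1.4 − 3000 = 0 → C_y = 1170 lb.
ΣF_x = 0: no horizontal applied forces, so C_x = 0.

C_x = 0, C_y = 1170 lb, D_y = 2555 lb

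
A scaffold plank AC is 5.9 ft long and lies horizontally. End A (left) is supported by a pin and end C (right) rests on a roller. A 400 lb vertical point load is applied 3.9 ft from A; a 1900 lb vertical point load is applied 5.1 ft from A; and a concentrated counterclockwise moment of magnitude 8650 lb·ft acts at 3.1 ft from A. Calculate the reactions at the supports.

ΣM about A: C_y·5.9 − 400·3.9 − 1900·5.1 + 8650 = 0 → C_y = 2600/5.9 = 440.678 ≈ 440.7 lb.
ΣF_y = 0: A_y + 440.678 − 400 − 1900 = 0 → A_y = 1859 lb.
ΣF_x = 0: no horizontal applied forces, so A_x = 0.

A_x = 0, A_y = 1859 lb, C_y = 440.7 lb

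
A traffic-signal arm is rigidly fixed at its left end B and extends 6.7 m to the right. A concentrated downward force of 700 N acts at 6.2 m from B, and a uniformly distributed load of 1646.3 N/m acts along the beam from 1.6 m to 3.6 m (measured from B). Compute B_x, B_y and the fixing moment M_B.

B_x = 0, B_y = 3993 N, M_B = 12900 N·m

Resultant of the distributed load: 1646.3 × 2 = 3292.6 N at 2.6 m from B.
ΣF_x = 0: B_x = 0.
ΣF_y = 0: B_y − 700 − 1646.3·2 = 0 → B_y = 3993 N.
ΣM about B: M_B − 700·6.2 − (1646.3·2)·2.6 = 0 → M_B = 12900 N·m.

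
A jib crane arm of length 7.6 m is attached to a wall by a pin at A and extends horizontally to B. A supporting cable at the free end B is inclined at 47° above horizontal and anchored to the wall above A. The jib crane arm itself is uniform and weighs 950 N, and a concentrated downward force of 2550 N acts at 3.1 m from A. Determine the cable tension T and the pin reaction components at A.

T = 2072 N, A_x = 1413 N, A_y = 1985 N

ΣM about A: T·sin47°·7.6 − 950·3.8 − 2550·3.1 = 0 → T = 11515/(7.6·0.731354) = 2071.68 ≈ 2072 N.
ΣF_x = 0: A_x − T·cos47° = 0 → A_x = 2071.68 × 0.681998 = 1413 N.
ΣF_y = 0: A_y + T·sin47° − 950 − 2550 = 0 → A_y = 3500 − 2071.68 × 0.731354 = 1985 N.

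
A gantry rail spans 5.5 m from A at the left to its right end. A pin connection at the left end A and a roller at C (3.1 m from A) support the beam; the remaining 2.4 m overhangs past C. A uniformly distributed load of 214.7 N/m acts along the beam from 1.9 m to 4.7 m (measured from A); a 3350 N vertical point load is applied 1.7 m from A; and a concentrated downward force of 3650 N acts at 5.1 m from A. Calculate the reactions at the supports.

A_x = 0, A_y = -880.7 N, C_y = 8482 N

Resultant of the distributed load: 214.7 × 2.8 = 601.16 N at 3.3 m from A.
ΣM about A: C_y·3.1 − (214.7·2.8)·3.3 − 3350·1.7 − 3650·5.1 = 0 → C_y = 26293.828/3.1 = 8481.88 ≈ 8482 N.
ΣF_y = 0: A_y + 8481.88 − 214.7·2.8 − 3350 − 3650 = 0 → A_y = -880.7 N.
ΣF_x = 0: no horizontal applied forces, so A_x = 0.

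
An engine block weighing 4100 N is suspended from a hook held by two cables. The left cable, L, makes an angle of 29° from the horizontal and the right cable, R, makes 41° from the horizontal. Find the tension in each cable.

T_L = 3293 N, T_R = 3816 N

ΣF_x = 0: −T_L·cos29° + T_R·cos41° = 0 → T_R = 1.15888·T_L.
ΣF_y = 0: T_L·sin29° + T_R·sin41° = 4100.
Substitute: T_L·(0.48481 + 1.15888·0.656059) = 4100 → T_L = 3292.9 ≈ 3293 N.
Then T_R = 1.15888 × 3292.9 = 3816 N.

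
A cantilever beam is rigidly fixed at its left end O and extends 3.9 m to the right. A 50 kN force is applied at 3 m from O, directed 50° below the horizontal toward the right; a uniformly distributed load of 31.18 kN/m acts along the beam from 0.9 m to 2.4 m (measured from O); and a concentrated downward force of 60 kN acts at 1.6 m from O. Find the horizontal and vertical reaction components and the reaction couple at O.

Resultant of the distributed load: 31.18 × 1.5 = 46.77 kN at 1.65 m from O.
ΣF_x = 0: O_x + 50·cos50° = 0 → O_x = -32.14 kN.
ΣF_y = 0: O_y − 50·sin50° − 31.18·1.5 − 60 = 0 → O_y = 145.1 kN.
ΣM about O: M_O − 50·sin50°·3 − (31.18·1.5)·1.65 − 60·1.6 = 0 → M_O = 288.1 kN·m.

O_x = -32.14 kN, O_y = 145.1 kN, M_O = 288.1 kN·m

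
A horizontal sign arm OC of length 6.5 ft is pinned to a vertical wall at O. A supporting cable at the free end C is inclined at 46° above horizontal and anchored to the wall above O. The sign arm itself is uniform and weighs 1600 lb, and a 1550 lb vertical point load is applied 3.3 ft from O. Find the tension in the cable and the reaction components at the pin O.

ΣM about O: T·sin46°·6.5 − 1600·3.25 − 1550·3.3 = 0 → T = 10315/(6.5·0.71934) = 2206.08 ≈ 2206 lb.
ΣF_x = 0: O_x − T·cos46° = 0 → O_x = 2206.08 × 0.694658 = 1532 lb.
ΣF_y = 0: O_y + T·sin46° − 1600 − 1550 = 0 → O_y = 3150 − 2206.08 × 0.71934 = 1563 lb.

T = 2206 lb, O_x = 1532 lb, O_y = 1563 lb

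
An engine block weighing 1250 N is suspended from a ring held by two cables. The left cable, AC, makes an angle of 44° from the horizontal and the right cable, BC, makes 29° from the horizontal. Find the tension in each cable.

ΣF_x = 0: −T_AC·cos44° + T_BC·cos29° = 0 → T_BC = 0.82246·T_AC.
ΣF_y = 0: T_AC·sin44° + T_BC·sin29° = 1250.
Substitute: T_AC·(0.694658 + 0.82246·0.48481) = 1250 → T_AC = 1143.23 ≈ 1143 N.
Then T_BC = 0.82246 × 1143.23 = 940.3 N.

T_AC = 1143 N, T_BC = 940.3 N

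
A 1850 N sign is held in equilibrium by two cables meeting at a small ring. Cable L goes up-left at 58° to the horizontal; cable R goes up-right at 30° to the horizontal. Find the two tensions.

ΣF_x = 0: −T_L·cos58° + T_R·cos30° = 0 → T_R = 0.611898·T_L.
ΣF_y = 0: T_L·sin58° + T_R·sin30° = 1850.
Substitute: T_L·(0.848048 + 0.611898·0.5) = 1850 → T_L = 1603.12 ≈ 1603 N.
Then T_R = 0.611898 × 1603.12 = 980.9 N.

T_L = 1603 N, T_R = 980.9 N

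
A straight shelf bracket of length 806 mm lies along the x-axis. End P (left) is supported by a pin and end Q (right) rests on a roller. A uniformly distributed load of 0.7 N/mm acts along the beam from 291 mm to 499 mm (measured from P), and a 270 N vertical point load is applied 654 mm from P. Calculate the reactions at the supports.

Resultant of the distributed load: 0.7 × 208 = 145.6 N at 395 mm from P.
Taking moments about P: Q_y·806 − (0.7·208)·395 − 270·654 = 0 → Q_y = 234092/806 = 290.437 ≈ 290.4 N.
ΣF_y = 0: P_y + 290.437 − 0.7·208 − 270 = 0 → P_y = 125.2 N.
ΣF_x = 0: no horizontal applied forces, so P_x = 0.

P_x = 0, P_y = 125.2 N, Q_y = 290.4 N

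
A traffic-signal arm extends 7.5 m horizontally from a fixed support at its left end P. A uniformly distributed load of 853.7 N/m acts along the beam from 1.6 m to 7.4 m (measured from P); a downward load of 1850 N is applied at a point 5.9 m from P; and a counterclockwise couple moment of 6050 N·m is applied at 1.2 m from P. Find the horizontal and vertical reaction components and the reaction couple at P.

P_x = 0, P_y = 6801 N, M_P = 27150 N·m

Resultant of the distributed load: 853.7 × 5.8 = 4951.46 N at 4.5 m from P.
ΣF_x = 0: P_x = 0.
ΣF_y = 0: P_y − 853.7·5.8 − 1850 = 0 → P_y = 6801 N.
ΣM about P: M_P − (853.7·5.8)·4.5 − 1850·5.9 + 6050 = 0 → M_P = 27150 N·m.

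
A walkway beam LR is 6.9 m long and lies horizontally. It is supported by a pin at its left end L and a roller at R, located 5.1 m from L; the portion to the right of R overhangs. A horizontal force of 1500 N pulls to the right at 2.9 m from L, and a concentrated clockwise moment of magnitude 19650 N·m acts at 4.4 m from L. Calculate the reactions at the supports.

Taking moments about L: R_y·5.1 − 19650 = 0 → R_y = 19650/5.1 = 3852.94 ≈ 3853 N.
ΣF_y = 0: L_y + 3852.94  = 0 → L_y = -3853 N.
ΣF_x = 0: L_x + 1500 = 0 → L_x = -1500 N.

L_x = -1500 N, L_y = -3853 N, R_y = 3853 N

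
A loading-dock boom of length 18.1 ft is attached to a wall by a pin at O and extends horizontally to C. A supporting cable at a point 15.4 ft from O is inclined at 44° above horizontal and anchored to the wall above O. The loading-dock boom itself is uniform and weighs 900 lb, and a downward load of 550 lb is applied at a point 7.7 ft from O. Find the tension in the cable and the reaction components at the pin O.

T = 1157 lb, O_x = 832.5 lb, O_y = 646.1 lb

ΣM about O: T·sin44°·15.4 − 900·9.05 − 550·7.7 = 0 → T = 12380/(15.4·0.694658) = 1157.25 ≈ 1157 lb.
ΣF_x = 0: O_x − T·cos44° = 0 → O_x = 1157.25 × 0.71934 = 832.5 lb.
ΣF_y = 0: O_y + T·sin44° − 900 − 550 = 0 → O_y = 1450 − 1157.25 × 0.694658 = 646.1 lb.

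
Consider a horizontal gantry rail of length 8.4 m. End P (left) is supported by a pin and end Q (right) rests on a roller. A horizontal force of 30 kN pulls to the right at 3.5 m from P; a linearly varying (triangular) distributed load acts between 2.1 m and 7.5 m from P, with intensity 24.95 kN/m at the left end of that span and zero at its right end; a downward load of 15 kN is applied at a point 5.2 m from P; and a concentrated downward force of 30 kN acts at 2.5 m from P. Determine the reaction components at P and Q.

P_x = -30.00 kN, P_y = 62.87 kN, Q_y = 49.49 kN

Resultant of the triangular load: ½ × 24.95 × 5.4 = 67.365 kN, acting at 3.9 m from P (one-third of the span from the peak).
Taking moments about P: Q_y·8.4 − (½·24.95·5.4)·3.9 − 15·5.2 − 30·2.5 = 0 → Q_y = 415.7235/8.4 = 49.4909 ≈ 49.49 kN.
ΣF_y = 0: P_y + 49.4909 − ½·24.95·5.4 − 15 − 30 = 0 → P_y = 62.87 kN.
ΣF_x = 0: P_x + 30 = 0 → P_x = -30.00 kN.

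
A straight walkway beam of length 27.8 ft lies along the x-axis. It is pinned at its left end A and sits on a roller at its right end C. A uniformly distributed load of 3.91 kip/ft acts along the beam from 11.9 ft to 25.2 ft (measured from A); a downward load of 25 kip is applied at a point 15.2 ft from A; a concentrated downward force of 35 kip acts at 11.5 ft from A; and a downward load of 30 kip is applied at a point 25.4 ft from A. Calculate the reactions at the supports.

A_x = 0, A_y = 51.75 kip, C_y = 90.26 kip

Resultant of the distributed load: 3.91 × 13.3 = 52.003 kip at 18.55 ft from A.
Taking moments about A: C_y·27.8 − (3.91·13.3)·18.55 − 25·15.2 − 35·11.5 − 30·25.4 = 0 → C_y = 2509.15565/27.8 = 90.2574 ≈ 90.26 kip.
ΣF_y = 0: A_y + 90.2574 − 3.91·13.3 − 25 − 35 − 30 = 0 → A_y = 51.75 kip.
ΣF_x = 0: no horizontal applied forces, so A_x = 0.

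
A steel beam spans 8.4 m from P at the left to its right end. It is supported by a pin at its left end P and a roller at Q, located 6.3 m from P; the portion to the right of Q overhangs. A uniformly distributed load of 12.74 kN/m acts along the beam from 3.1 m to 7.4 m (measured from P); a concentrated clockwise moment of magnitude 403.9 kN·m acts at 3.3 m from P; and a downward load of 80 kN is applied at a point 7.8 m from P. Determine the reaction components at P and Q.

Resultant of the distributed load: 12.74 × 4.3 = 54.782 kN at 5.25 m from P.
ΣM about P: Q_y·6.3 − (12.74·4.3)·5.25 − 403.9 − 80·7.8 = 0 → Q_y = 1315.5055/6.3 = 208.81 ≈ 208.8 kN.
ΣF_y = 0: P_y + 208.81 − 12.74·4.3 − 80 = 0 → P_y = -74.03 kN.
ΣF_x = 0: no horizontal applied forces, so P_x = 0.

P_x = 0, P_y = -74.03 kN, Q_y = 208.8 kN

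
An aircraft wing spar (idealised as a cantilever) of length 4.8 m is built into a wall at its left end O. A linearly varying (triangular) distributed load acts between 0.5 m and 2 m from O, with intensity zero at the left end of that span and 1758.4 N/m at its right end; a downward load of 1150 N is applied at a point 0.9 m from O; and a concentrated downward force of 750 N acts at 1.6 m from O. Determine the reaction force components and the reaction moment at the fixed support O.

O_x = 0, O_y = 3219 N, M_O = 4213 N·m

Resultant of the triangular load: ½ × 1758.4 × 1.5 = 1318.8 N, acting at 1.5 m from O (one-third of the span from the peak).
ΣF_x = 0: O_x = 0.
ΣF_y = 0: O_y − ½·1758.4·1.5 − 1150 − 750 = 0 → O_y = 3219 N.
ΣM about O: M_O − (½·1758.4·1.5)·1.5 − 1150·0.9 − 750·1.6 = 0 → M_O = 4213 N·m.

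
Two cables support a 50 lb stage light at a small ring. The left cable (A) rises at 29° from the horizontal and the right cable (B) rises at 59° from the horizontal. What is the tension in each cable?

T_A = 25.77 lb, T_B = 43.76 lb

ΣF_x = 0: −T_A·cos29° + T_B·cos59° = 0 → T_B = 1.69817·T_A.
ΣF_y = 0: T_A·sin29° + T_B·sin59° = 50.
Substitute: T_A·(0.48481 + 1.69817·0.857167) = 50 → T_A = 25.7675 ≈ 25.77 lb.
Then T_B = 1.69817 × 25.7675 = 43.76 lb.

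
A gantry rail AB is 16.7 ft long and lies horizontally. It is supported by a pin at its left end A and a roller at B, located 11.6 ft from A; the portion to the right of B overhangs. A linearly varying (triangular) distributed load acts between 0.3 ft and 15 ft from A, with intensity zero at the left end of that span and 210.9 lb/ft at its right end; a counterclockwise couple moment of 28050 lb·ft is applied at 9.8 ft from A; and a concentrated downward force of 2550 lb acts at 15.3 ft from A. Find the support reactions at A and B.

Resultant of the triangular load: ½ × 210.9 × 14.7 = 1550.115 lb, acting at 10.1 ft from A (one-third of the span from the peak).
Moments about A: B_y·11.6 − (½·210.9·14.7)·10.1 + 28050 − 2550·15.3 = 0 → B_y = 26621.1615/11.6 = 2294.93 ≈ 2295 lb.
ΣF_y = 0: A_y + 2294.93 − ½·210.9·14.7 − 2550 = 0 → A_y = 1805 lb.
ΣF_x = 0: no horizontal applied forces, so A_x = 0.

A_x = 0, A_y = 1805 lb, B_y = 2295 lb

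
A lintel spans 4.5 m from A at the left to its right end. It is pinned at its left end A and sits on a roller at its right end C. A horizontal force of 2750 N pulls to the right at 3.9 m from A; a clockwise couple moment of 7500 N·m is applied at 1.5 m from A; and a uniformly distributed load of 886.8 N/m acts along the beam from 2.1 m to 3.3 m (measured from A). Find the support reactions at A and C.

Resultant of the distributed load: 886.8 × 1.2 = 1064.16 N at 2.7 m from A.
ΣM about A: C_y·4.5 − 7500 − (886.8·1.2)·2.7 = 0 → C_y = 10373.232/4.5 = 2305.16 ≈ 2305 N.
ΣF_y = 0: A_y + 2305.16 − 886.8·1.2 = 0 → A_y = -1241 N.
ΣF_x = 0: A_x + 2750 = 0 → A_x = -2750 N.

A_x = -2750 N, A_y = -1241 N, C_y = 2305 N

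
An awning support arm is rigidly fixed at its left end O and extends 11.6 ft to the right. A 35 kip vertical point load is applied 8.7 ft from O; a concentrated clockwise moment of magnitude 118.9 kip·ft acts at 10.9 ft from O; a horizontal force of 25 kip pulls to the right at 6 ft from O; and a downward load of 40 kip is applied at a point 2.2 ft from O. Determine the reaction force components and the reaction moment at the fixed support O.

ΣF_x = 0: O_x + 25 = 0 → O_x = -25.00 kip.
ΣF_y = 0: O_y − 35 − 40 = 0 → O_y = 75.00 kip.
ΣM about O: M_O − 35·8.7 − 118.9 − 40·2.2 = 0 → M_O = 511.4 kip·ft.

O_x = -25.00 kip, O_y = 75.00 kip, M_O = 511.4 kip·ft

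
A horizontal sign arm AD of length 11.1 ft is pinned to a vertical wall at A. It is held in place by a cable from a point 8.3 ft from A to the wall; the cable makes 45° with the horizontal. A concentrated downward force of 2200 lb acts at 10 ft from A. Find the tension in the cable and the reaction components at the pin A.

T = 3749 lb, A_x = 2651 lb, A_y = -450.6 lb

ΣM about A: T·sin45°·8.3 − 2200·10 = 0 → T = 22000/(8.3·0.707107) = 3748.52 ≈ 3749 lb.
ΣF_x = 0: A_x − T·cos45° = 0 → A_x = 3748.52 × 0.707107 = 2651 lb.
ΣF_y = 0: A_y + T·sin45° − 2200 = 0 → A_y = 2200 − 3748.52 × 0.707107 = -450.6 lb.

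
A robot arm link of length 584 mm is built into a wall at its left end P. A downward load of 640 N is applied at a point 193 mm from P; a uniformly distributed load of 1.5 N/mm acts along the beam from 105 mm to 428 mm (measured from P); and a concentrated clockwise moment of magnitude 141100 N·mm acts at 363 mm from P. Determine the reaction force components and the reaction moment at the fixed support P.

P_x = 0, P_y = 1124 N, M_P = 393700 N·mm

Resultant of the distributed load: 1.5 × 323 = 484.5 N at 266.5 mm from P.
ΣF_x = 0: P_x = 0.
ΣF_y = 0: P_y − 640 − 1.5·323 = 0 → P_y = 1124 N.
ΣM about P: M_P − 640·193 − (1.5·323)·266.5 − 141100 = 0 → M_P = 393700 N·mm.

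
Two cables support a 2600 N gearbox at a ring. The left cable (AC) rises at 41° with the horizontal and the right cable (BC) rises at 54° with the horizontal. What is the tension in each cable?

ΣF_x = 0: −T_AC·cos41° + T_BC·cos54° = 0 → T_BC = 1.28399·T_AC.
ΣF_y = 0: T_AC·sin41° + T_BC·sin54° = 2600.
Substitute: T_AC·(0.656059 + 1.28399·0.809017) = 2600 → T_AC = 1534.08 ≈ 1534 N.
Then T_BC = 1.28399 × 1534.08 = 1970 N.

T_AC = 1534 N, T_BC = 1970 N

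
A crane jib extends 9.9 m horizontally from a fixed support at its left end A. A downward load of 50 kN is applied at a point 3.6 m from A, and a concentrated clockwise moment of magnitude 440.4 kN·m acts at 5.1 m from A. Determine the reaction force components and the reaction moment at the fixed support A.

ΣF_x = 0: A_x = 0.
ΣF_y = 0: A_y − 50 = 0 → A_y = 50.00 kN.
ΣM about A: M_A − 50·3.6 − 440.4 = 0 → M_A = 620.4 kN·m.

A_x = 0, A_y = 50.00 kN, M_A = 620.4 kN·m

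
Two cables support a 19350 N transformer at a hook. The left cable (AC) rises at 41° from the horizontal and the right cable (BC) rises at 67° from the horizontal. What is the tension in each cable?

T_AC = 7950 N, T_BC = 15360 N

ΣF_x = 0: −T_AC·cos41° + T_BC·cos67° = 0 → T_BC = 1.93153·T_AC.
ΣF_y = 0: T_AC·sin41° + T_BC·sin67° = 19350.
Substitute: T_AC·(0.656059 + 1.93153·0.920505) = 19350 → T_AC = 7949.74 ≈ 7950 N.
Then T_BC = 1.93153 × 7949.74 = 15360 N.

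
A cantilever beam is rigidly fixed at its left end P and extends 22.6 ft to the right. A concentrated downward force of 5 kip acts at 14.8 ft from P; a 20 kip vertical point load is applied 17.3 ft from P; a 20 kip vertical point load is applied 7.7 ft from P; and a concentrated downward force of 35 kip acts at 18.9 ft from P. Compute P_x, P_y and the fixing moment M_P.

P_x = 0, P_y = 80.00 kip, M_P = 1236 kip·ft

ΣF_x = 0: P_x = 0.
ΣF_y = 0: P_y − 5 − 20 − 20 − 35 = 0 → P_y = 80.00 kip.
ΣM about P: M_P − 5·14.8 − 20·17.3 − 20·7.7 − 35·18.9 = 0 → M_P = 1236 kip·ft.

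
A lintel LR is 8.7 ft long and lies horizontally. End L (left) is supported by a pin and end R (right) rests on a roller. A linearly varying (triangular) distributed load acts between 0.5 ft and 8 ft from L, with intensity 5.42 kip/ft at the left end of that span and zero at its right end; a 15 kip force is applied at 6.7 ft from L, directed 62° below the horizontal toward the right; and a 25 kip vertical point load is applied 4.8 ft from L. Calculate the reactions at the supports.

Resultant of the triangular load: ½ × 5.42 × 7.5 = 20.325 kip, acting at 3 ft from L (one-third of the span from the peak).
Taking moments about L: R_y·8.7 − (½·5.42·7.5)·3 − 15·sin62°·6.7 − 25·4.8 = 0 → R_y = 269.711/8.7 = 31.0013 ≈ 31.00 kip.
ΣF_y = 0: L_y + 31.0013 − ½·5.42·7.5 − 15·sin62° − 25 = 0 → L_y = 27.57 kip.
ΣF_x = 0: L_x + 15·cos62° = 0 → L_x = -7.042 kip.

L_x = -7.042 kip, L_y = 27.57 kip, R_y = 31.00 kip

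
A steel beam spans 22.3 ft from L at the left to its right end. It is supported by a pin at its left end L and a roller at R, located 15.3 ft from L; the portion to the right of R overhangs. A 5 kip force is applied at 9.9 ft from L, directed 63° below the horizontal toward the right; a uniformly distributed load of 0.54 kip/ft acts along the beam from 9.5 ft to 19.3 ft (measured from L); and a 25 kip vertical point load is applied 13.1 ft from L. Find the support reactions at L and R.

L_x = -2.270 kip, L_y = 5.478 kip, R_y = 29.27 kip

Resultant of the distributed load: 0.54 × 9.8 = 5.292 kip at 14.4 ft from L.
ΣM about L: R_y·15.3 − 5·sin63°·9.9 − (0.54·9.8)·14.4 − 25·13.1 = 0 → R_y = 447.81/15.3 = 29.2686 ≈ 29.27 kip.
ΣF_y = 0: L_y + 29.2686 − 5·sin63° − 0.54·9.8 − 25 = 0 → L_y = 5.478 kip.
ΣF_x = 0: L_x + 5·cos63° = 0 → L_x = -2.270 kip.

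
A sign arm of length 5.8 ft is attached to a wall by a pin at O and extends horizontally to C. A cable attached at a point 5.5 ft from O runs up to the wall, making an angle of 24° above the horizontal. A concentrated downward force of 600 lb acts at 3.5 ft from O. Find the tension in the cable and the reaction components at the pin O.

T = 938.7 lb, O_x = 857.6 lb, O_y = 218.2 lb

ΣM about O: T·sin24°·5.5 − 600·3.5 = 0 → T = 2100/(5.5·0.406737) = 938.735 ≈ 938.7 lb.
ΣF_x = 0: O_x − T·cos24° = 0 → O_x = 938.735 × 0.913545 = 857.6 lb.
ΣF_y = 0: O_y + T·sin24° − 600 = 0 → O_y = 600 − 938.735 × 0.406737 = 218.2 lb.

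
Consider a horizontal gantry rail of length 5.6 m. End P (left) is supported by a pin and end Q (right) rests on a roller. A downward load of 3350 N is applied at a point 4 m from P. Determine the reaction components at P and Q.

P_x = 0, P_y = 957.1 N, Q_y = 2393 N

Moments about P: Q_y·5.6 − 3350·4 = 0 → Q_y = 13400/5.6 = 2392.86 ≈ 2393 N.
ΣF_y = 0: P_y + 2392.86 − 3350 = 0 → P_y = 957.1 N.
ΣF_x = 0: no horizontal applied forces, so P_x = 0.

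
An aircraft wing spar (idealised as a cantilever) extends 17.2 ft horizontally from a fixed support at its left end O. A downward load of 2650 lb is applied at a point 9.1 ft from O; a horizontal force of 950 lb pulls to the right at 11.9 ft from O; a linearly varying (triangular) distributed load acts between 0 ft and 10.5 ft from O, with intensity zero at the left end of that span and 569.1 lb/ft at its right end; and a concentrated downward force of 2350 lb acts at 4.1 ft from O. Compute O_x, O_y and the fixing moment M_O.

O_x = -950.0 lb, O_y = 7988 lb, M_O = 54660 lb·ft

Resultant of the triangular load: ½ × 569.1 × 10.5 = 2987.775 lb, acting at 7 ft from O (one-third of the span from the peak).
ΣF_x = 0: O_x + 950 = 0 → O_x = -950.0 lb.
ΣF_y = 0: O_y − 2650 − ½·569.1·10.5 − 2350 = 0 → O_y = 7988 lb.
ΣM about O: M_O − 2650·9.1 − (½·569.1·10.5)·7 − 2350·4.1 = 0 → M_O = 54660 lb·ft.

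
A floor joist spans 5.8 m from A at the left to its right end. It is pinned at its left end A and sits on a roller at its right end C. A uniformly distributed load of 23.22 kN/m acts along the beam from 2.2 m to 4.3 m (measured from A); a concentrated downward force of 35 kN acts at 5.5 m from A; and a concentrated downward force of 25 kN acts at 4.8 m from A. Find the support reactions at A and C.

Resultant of the distributed load: 23.22 × 2.1 = 48.762 kN at 3.25 m from A.
ΣM about A: C_y·5.8 − (23.22·2.1)·3.25 − 35·5.5 − 25·4.8 = 0 → C_y = 470.9765/5.8 = 81.2028 ≈ 81.20 kN.
ΣF_y = 0: A_y + 81.2028 − 23.22·2.1 − 35 − 25 = 0 → A_y = 27.56 kN.
ΣF_x = 0: no horizontal applied forces, so A_x = 0.

A_x = 0, A_y = 27.56 kN, C_y = 81.20 kN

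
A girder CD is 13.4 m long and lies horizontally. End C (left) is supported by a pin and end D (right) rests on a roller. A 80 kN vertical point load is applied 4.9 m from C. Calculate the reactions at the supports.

C_x = 0, C_y = 50.75 kN, D_y = 29.25 kN

Moments about C: D_y·13.4 − 80·4.9 = 0 → D_y = 392/13.4 = 29.2537 ≈ 29.25 kN.
ΣF_y = 0: C_y + 29.2537 − 80 = 0 → C_y = 50.75 kN.
ΣF_x = 0: no horizontal applied forces, so C_x = 0.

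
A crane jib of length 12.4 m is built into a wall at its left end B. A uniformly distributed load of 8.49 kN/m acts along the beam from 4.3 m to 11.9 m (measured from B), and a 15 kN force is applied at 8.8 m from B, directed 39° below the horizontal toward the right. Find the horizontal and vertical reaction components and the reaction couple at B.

Resultant of the distributed load: 8.49 × 7.6 = 64.524 kN at 8.1 m from B.
ΣF_x = 0: B_x + 15·cos39° = 0 → B_x = -11.66 kN.
ΣF_y = 0: B_y − 8.49·7.6 − 15·sin39° = 0 → B_y = 73.96 kN.
ΣM about B: M_B − (8.49·7.6)·8.1 − 15·sin39°·8.8 = 0 → M_B = 605.7 kN·m.

B_x = -11.66 kN, B_y = 73.96 kN, M_B = 605.7 kN·m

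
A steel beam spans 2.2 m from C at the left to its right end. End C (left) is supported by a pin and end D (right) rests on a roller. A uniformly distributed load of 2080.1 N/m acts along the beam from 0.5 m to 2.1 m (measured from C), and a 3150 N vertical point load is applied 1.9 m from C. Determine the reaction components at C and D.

C_x = 0, C_y = 1791 N, D_y = 4687 N

Resultant of the distributed load: 2080.1 × 1.6 = 3328.16 N at 1.3 m from C.
ΣM about C: D_y·2.2 − (2080.1·1.6)·1.3 − 3150·1.9 = 0 → D_y = 10311.608/2.2 = 4687.09 ≈ 4687 N.
ΣF_y = 0: C_y + 4687.09 − 2080.1·1.6 − 3150 = 0 → C_y = 1791 N.
ΣF_x = 0: no horizontal applied forces, so C_x = 0.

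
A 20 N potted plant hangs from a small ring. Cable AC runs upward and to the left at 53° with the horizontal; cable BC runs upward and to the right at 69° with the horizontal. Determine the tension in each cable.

T_AC = 8.452 N, T_BC = 14.19 N

ΣF_x = 0: −T_AC·cos53° + T_BC·cos69° = 0 → T_BC = 1.67932·T_AC.
ΣF_y = 0: T_AC·sin53° + T_BC·sin69° = 20.
Substitute: T_AC·(0.798636 + 1.67932·0.93358) = 20 → T_AC = 8.4516 ≈ 8.452 N.
Then T_BC = 1.67932 × 8.4516 = 14.19 N.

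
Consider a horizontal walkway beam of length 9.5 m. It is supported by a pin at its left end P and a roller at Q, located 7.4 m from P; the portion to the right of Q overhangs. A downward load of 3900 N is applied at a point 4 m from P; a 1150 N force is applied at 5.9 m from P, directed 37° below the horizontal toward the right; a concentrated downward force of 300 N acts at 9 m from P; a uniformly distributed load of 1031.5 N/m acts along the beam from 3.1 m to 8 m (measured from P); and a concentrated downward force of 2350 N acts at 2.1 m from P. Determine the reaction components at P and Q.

P_x = -918.4 N, P_y = 4814 N, Q_y = 7482 N

Resultant of the distributed load: 1031.5 × 4.9 = 5054.35 N at 5.55 m from P.
Taking moments about P: Q_y·7.4 − 3900·4 − 1150·sin37°·5.9 − 300·9 − (1031.5·4.9)·5.55 − 2350·2.1 = 0 → Q_y = 55370/7.4 = 7482.43 ≈ 7482 N.
ΣF_y = 0: P_y + 7482.43 − 3900 − 1150·sin37° − 300 − 1031.5·4.9 − 2350 = 0 → P_y = 4814 N.
ΣF_x = 0: P_x + 1150·cos37° = 0 → P_x = -918.4 N.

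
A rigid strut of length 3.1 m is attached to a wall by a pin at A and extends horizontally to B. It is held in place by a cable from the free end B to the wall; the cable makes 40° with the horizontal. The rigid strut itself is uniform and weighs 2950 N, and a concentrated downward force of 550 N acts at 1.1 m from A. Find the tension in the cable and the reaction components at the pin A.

T = 2598 N, A_x = 1990 N, A_y = 1830 N

ΣM about A: T·sin40°·3.1 − 2950·1.55 − 550·1.1 = 0 → T = 5177.5/(3.1·0.642788) = 2598.31 ≈ 2598 N.
ΣF_x = 0: A_x − T·cos40° = 0 → A_x = 2598.31 × 0.766044 = 1990 N.
ΣF_y = 0: A_y + T·sin40° − 2950 − 550 = 0 → A_y = 3500 − 2598.31 × 0.642788 = 1830 N.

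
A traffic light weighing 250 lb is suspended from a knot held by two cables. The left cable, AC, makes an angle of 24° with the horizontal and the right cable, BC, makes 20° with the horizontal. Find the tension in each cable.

T_AC = 338.2 lb, T_BC = 328.8 lb

ΣF_x = 0: −T_AC·cos24° + T_BC·cos20° = 0 → T_BC = 0.972175·T_AC.
ΣF_y = 0: T_AC·sin24° + T_BC·sin20° = 250.
Substitute: T_AC·(0.406737 + 0.972175·0.34202) = 250 → T_AC = 338.185 ≈ 338.2 lb.
Then T_BC = 0.972175 × 338.185 = 328.8 lb.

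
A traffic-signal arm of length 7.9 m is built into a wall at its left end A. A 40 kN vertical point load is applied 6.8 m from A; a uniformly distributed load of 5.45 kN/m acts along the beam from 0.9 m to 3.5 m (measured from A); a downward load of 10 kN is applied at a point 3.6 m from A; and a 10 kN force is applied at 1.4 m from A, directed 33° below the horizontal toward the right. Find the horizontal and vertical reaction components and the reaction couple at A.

A_x = -8.387 kN, A_y = 69.62 kN, M_A = 346.8 kN·m

Resultant of the distributed load: 5.45 × 2.6 = 14.17 kN at 2.2 m from A.
ΣF_x = 0: A_x + 10·cos33° = 0 → A_x = -8.387 kN.
ΣF_y = 0: A_y − 40 − 5.45·2.6 − 10 − 10·sin33° = 0 → A_y = 69.62 kN.
ΣM about A: M_A − 40·6.8 − (5.45·2.6)·2.2 − 10·3.6 − 10·sin33°·1.4 = 0 → M_A = 346.8 kN·m.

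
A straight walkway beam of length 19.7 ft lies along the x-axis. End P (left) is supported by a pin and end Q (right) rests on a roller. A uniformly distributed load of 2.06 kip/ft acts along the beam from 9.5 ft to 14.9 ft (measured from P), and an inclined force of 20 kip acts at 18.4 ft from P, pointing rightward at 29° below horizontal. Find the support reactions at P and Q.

P_x = -17.49 kip, P_y = 4.875 kip, Q_y = 15.95 kip

Resultant of the distributed load: 2.06 × 5.4 = 11.124 kip at 12.2 ft from P.
Moments about P: Q_y·19.7 − (2.06·5.4)·12.2 − 20·sin29°·18.4 = 0 → Q_y = 314.123/19.7 = 15.9453 ≈ 15.95 kip.
ΣF_y = 0: P_y + 15.9453 − 2.06·5.4 − 20·sin29° = 0 → P_y = 4.875 kip.
ΣF_x = 0: P_x + 20·cos29° = 0 → P_x = -17.49 kip.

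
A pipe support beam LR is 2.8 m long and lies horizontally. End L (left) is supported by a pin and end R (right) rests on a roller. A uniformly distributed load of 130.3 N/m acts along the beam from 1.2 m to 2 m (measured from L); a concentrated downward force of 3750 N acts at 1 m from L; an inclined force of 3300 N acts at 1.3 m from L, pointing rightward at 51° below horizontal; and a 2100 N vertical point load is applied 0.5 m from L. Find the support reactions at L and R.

Resultant of the distributed load: 130.3 × 0.8 = 104.24 N at 1.6 m from L.
Moments about L: R_y·2.8 − (130.3·0.8)·1.6 − 3750·1 − 3300·sin51°·1.3 − 2100·0.5 = 0 → R_y = 8300.74/2.8 = 2964.55 ≈ 2965 N.
ΣF_y = 0: L_y + 2964.55 − 130.3·0.8 − 3750 − 3300·sin51° − 2100 = 0 → L_y = 5554 N.
ΣF_x = 0: L_x + 3300·cos51° = 0 → L_x = -2077 N.

L_x = -2077 N, L_y = 5554 N, R_y = 2965 N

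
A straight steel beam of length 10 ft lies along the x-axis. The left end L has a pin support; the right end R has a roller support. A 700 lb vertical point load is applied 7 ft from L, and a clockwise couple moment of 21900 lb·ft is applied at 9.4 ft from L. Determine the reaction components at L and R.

Moments about L: R_y·10 − 700·7 − 21900 = 0 → R_y = 26800/10 = 2680 lb.
ΣF_y = 0: L_y + 2680 − 700 = 0 → L_y = -1980 lb.
ΣF_x = 0: no horizontal applied forces, so L_x = 0.

L_x = 0, L_y = -1980 lb, R_y = 2680 lb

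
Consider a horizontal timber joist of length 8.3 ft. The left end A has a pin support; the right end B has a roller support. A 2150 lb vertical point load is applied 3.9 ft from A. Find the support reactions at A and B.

Taking moments about A: B_y·8.3 − 2150·3.9 = 0 → B_y = 8385/8.3 = 1010.24 ≈ 1010 lb.
ΣF_y = 0: A_y + 1010.24 − 2150 = 0 → A_y = 1140 lb.
ΣF_x = 0: no horizontal applied forces, so A_x = 0.

A_x = 0, A_y = 1140 lb, B_y = 1010 lb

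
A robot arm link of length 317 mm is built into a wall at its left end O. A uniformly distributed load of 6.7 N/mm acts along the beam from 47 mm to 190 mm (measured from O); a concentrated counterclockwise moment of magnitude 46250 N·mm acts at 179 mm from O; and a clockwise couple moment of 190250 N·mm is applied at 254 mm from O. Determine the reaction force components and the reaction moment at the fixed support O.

Resultant of the distributed load: 6.7 × 143 = 958.1 N at 118.5 mm from O.
ΣF_x = 0: O_x = 0.
ΣF_y = 0: O_y − 6.7·143 = 0 → O_y = 958.1 N.
ΣM about O: M_O − (6.7·143)·118.5 + 46250 − 190250 = 0 → M_O = 257500 N·mm.

O_x = 0, O_y = 958.1 N, M_O = 257500 N·mm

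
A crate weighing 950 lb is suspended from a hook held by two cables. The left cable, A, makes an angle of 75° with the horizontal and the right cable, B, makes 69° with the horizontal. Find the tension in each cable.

ΣF_x = 0: −T_A·cos75° + T_B·cos69° = 0 → T_B = 0.722216·T_A.
ΣF_y = 0: T_A·sin75° + T_B·sin69° = 950.
Substitute: T_A·(0.965926 + 0.722216·0.93358) = 950 → T_A = 579.207 ≈ 579.2 lb.
Then T_B = 0.722216 × 579.207 = 418.3 lb.

T_A = 579.2 lb, T_B = 418.3 lb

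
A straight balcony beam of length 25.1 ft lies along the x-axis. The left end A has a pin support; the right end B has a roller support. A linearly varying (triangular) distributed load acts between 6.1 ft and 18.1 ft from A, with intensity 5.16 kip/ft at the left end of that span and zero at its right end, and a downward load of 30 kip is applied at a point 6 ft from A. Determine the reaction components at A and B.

Resultant of the triangular load: ½ × 5.16 × 12 = 30.96 kip, acting at 10.1 ft from A (one-third of the span from the peak).
Moments about A: B_y·25.1 − (½·5.16·12)·10.1 − 30·6 = 0 → B_y = 492.696/25.1 = 19.6293 ≈ 19.63 kip.
ΣF_y = 0: A_y + 19.6293 − ½·5.16·12 − 30 = 0 → A_y = 41.33 kip.
ΣF_x = 0: no horizontal applied forces, so A_x = 0.

A_x = 0, A_y = 41.33 kip, B_y = 19.63 kip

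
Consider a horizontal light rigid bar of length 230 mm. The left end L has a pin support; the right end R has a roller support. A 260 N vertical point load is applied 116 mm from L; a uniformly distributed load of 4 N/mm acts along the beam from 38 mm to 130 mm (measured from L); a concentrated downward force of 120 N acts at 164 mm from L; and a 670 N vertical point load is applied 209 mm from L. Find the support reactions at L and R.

Resultant of the distributed load: 4 × 92 = 368 N at 84 mm from L.
ΣM about L: R_y·230 − 260·116 − (4·92)·84 − 120·164 − 670·209 = 0 → R_y = 220782/230 = 959.922 ≈ 959.9 N.
ΣF_y = 0: L_y + 959.922 − 260 − 4·92 − 120 − 670 = 0 → L_y = 458.1 N.
ΣF_x = 0: no horizontal applied forces, so L_x = 0.

L_x = 0, L_y = 458.1 N, R_y = 959.9 N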